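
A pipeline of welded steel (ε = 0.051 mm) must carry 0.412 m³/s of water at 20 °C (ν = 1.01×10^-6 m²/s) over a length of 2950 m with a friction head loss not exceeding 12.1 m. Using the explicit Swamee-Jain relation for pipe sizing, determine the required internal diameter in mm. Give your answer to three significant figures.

Swamee-Jain (Type III): D = 0.66·[ε^1.25·(LQ²/(gh_f))^4.75 + ν·Q^9.4·(L/(gh_f))^5.2]^0.04
LQ²/(gh_f) = 4.219; L/(gh_f) = 24.85
Term 1 = ε^1.25·(…)^4.75 = 0.00402; Term 2 = ν·Q^9.4·(…)^5.2 = 0.00437
D = 0.66·(0.00402 + 0.00437)^0.04 = 0.5451 m = 545 mm
Check: V = 1.77 m/s, Re = 9.53×10^5, f = 0.01347, h_f = 11.6 m ≈ 12.1 m ✓

D ≈ 545 mm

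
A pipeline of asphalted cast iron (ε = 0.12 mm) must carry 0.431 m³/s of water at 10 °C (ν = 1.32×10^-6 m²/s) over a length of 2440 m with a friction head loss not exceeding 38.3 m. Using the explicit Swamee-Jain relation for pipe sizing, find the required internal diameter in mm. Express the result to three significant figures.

Swamee-Jain (Type III): D = 0.66·[ε^1.25·(LQ²/(gh_f))^4.75 + ν·Q^9.4·(L/(gh_f))^5.2]^0.04
LQ²/(gh_f) = 1.206; L/(gh_f) = 6.494
Term 1 = ε^1.25·(…)^4.75 = 3.06×10^-5; Term 2 = ν·Q^9.4·(…)^5.2 = 8.12×10^-6
D = 0.66·(3.06×10^-5 + 8.12×10^-6)^0.04 = 0.4396 m = 440 mm
Check: V = 2.84 m/s, Re = 9.46×10^5, f = 0.01555, h_f = 35.5 m ≈ 38.3 m ✓

D ≈ 440 mm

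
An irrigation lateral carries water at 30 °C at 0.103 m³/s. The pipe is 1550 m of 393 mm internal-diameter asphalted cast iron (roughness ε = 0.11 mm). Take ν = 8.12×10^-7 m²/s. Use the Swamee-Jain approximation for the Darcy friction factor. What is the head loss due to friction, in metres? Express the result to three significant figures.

h_f ≈ 2.38 m

V = 4Q/(πD²) = 4·0.103/(π·0.393²) = 0.8491 m/s
Re = VD/ν = 0.8491·0.393/8.12×10^-7 = 4.11×10^5 → turbulent
ε/D = 0.11/393 = 2.80×10^-4
Swamee-Jain: f = 0.01645
h_f = f(L/D)V²/(2g) = 0.01645·(1550/0.393)·0.8491²/(2·9.81) = 2.385 m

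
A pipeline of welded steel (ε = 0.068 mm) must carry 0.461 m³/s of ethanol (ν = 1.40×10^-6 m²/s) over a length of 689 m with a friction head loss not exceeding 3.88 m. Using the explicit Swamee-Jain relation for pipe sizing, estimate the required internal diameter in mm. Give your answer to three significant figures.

D ≈ 541 mm

Swamee-Jain (Type III): D = 0.66·[ε^1.25·(LQ²/(gh_f))^4.75 + ν·Q^9.4·(L/(gh_f))^5.2]^0.04
LQ²/(gh_f) = 3.847; L/(gh_f) = 18.10
Term 1 = ε^1.25·(…)^4.75 = 0.00371; Term 2 = ν·Q^9.4·(…)^5.2 = 0.00335
D = 0.66·(0.00371 + 0.00335)^0.04 = 0.5414 m = 541 mm
Check: V = 2.00 m/s, Re = 7.74×10^5, f = 0.01415, h_f = 3.68 m ≈ 3.88 m ✓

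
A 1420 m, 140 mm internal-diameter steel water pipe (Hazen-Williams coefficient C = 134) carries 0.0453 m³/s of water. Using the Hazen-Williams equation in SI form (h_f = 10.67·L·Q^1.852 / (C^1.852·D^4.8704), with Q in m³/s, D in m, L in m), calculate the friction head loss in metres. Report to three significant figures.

h_f = 10.67·1420·0.0453^1.852 / (134^1.852·0.140^4.8704) = 81.44 m

h_f ≈ 81.4 m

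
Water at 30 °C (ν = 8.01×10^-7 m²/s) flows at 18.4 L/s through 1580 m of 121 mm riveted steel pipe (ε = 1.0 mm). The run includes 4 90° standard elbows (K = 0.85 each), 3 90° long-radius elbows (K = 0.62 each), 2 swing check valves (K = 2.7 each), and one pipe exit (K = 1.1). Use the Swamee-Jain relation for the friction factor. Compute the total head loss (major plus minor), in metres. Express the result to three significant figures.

H_L ≈ 62.9 m

V = 4Q/(πD²) = 1.600 m/s; V²/2g = 0.1305 m
Re = 2.42×10^5, ε/D = 0.00826 → f = 0.03600 (Swamee-Jain)
Major: h_f = f(L/D)·V²/2g = 0.03600·13058·0.1305 = 61.34 m
Minor: ΣK = 11.8; h_m = ΣK·V²/2g = 1.535 m
Total H_L = 61.34 + 1.535 = 62.88 m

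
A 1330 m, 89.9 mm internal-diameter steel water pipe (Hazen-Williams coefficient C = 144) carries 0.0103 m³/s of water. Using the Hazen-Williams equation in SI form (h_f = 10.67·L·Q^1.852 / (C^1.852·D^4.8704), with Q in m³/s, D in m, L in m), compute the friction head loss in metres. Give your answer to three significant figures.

h_f = 10.67·1330·0.0103^1.852 / (144^1.852·0.0899^4.8704) = 37.16 m

h_f ≈ 37.2 m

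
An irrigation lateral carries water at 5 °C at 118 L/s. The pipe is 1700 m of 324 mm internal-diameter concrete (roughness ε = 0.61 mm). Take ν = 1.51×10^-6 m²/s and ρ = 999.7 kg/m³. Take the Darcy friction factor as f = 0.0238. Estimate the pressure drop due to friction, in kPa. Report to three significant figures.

Δp ≈ 128 kPa

V = 4Q/(πD²) = 4·0.118/(π·0.324²) = 1.431 m/s
h_f = f(L/D)V²/(2g) = 0.02380·(1700/0.324)·1.431²/(2·9.81) = 13.04 m
Δp = ρg·h_f = 999.7·9.81·13.04 = 127.9 kPa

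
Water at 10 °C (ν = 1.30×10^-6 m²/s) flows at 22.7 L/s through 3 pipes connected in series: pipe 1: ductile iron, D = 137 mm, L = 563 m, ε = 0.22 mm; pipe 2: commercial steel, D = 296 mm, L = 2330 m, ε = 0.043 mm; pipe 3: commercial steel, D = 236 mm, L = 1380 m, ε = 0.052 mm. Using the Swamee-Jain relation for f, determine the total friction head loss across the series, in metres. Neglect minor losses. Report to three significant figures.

Pipe 1: V = 1.540 m/s, Re = 1.62×10^5, ε/D = 0.00161, f = 0.02354, h_1 = f(L/D)V²/2g = 11.69 m
Pipe 2: V = 0.3299 m/s, Re = 7.51×10^4, ε/D = 1.45×10^-4, f = 0.01970, h_2 = f(L/D)V²/2g = 0.8602 m
Pipe 3: V = 0.5189 m/s, Re = 9.42×10^4, ε/D = 2.20×10^-4, f = 0.01929, h_3 = f(L/D)V²/2g = 1.548 m
Series → Q common, losses add: H = Σh = 14.10 m

H ≈ 14.1 m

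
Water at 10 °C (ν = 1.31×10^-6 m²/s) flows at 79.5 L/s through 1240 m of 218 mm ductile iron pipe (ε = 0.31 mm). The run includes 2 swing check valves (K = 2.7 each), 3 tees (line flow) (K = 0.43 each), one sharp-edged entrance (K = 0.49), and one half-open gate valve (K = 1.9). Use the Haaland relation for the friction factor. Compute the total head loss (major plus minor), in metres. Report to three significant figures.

H_L ≈ 31.1 m

V = 4Q/(πD²) = 2.130 m/s; V²/2g = 0.2312 m
Re = 3.54×10^5, ε/D = 0.00142 → f = 0.02205 (Haaland)
Major: h_f = f(L/D)·V²/2g = 0.02205·5688·0.2312 = 29.00 m
Minor: ΣK = 9.08; h_m = ΣK·V²/2g = 2.099 m
Total H_L = 29.00 + 2.099 = 31.09 m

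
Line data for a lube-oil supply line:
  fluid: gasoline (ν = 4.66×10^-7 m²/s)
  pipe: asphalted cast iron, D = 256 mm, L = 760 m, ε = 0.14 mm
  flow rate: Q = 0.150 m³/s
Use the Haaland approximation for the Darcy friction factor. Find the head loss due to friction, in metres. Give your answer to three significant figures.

V = 4Q/(πD²) = 4·0.150/(π·0.256²) = 2.914 m/s
Re = VD/ν = 2.914·0.256/4.66×10^-7 = 1.60×10^6 → turbulent
ε/D = 0.14/256 = 5.47×10^-4
Haaland: f = 0.01734
h_f = f(L/D)V²/(2g) = 0.01734·(760/0.256)·2.914²/(2·9.81) = 22.28 m

h_f ≈ 22.3 m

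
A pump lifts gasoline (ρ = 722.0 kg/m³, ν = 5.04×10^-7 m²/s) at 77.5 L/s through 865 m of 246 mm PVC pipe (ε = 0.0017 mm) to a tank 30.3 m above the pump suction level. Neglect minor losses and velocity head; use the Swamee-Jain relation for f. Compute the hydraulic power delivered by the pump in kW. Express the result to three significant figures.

V = 4Q/(πD²) = 1.631 m/s; Re = 7.96×10^5; ε/D = 6.91×10^-6; f = 0.01222
h_f = f(L/D)V²/2g = 5.821 m
Total head H = z + h_f = 30.3 + 5.821 = 36.12 m
P_hyd = ρgQH = 722.0·9.81·0.0775·36.12 = 19.83 kW

P_hyd ≈ 19.8 kW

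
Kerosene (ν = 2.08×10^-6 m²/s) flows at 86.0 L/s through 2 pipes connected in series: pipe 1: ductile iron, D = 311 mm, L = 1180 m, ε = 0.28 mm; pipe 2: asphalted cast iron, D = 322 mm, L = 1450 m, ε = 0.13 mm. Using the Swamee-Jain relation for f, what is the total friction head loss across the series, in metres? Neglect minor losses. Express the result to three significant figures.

H ≈ 10.0 m

Pipe 1: V = 1.132 m/s, Re = 1.69×10^5, ε/D = 9.00×10^-4, f = 0.02103, h_1 = f(L/D)V²/2g = 5.212 m
Pipe 2: V = 1.056 m/s, Re = 1.63×10^5, ε/D = 4.04×10^-4, f = 0.01880, h_2 = f(L/D)V²/2g = 4.813 m
Series → Q common, losses add: H = Σh = 10.02 m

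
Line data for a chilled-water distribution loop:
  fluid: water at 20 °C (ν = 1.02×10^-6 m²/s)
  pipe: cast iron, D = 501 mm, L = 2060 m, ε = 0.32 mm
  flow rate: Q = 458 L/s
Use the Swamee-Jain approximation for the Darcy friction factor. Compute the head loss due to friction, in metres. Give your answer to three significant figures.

V = 4Q/(πD²) = 4·0.458/(π·0.501²) = 2.323 m/s
Re = VD/ν = 2.323·0.501/1.02×10^-6 = 1.14×10^6 → turbulent
ε/D = 0.32/501 = 6.39×10^-4
Swamee-Jain: f = 0.01812
h_f = f(L/D)V²/(2g) = 0.01812·(2060/0.501)·2.323²/(2·9.81) = 20.49 m

h_f ≈ 20.5 m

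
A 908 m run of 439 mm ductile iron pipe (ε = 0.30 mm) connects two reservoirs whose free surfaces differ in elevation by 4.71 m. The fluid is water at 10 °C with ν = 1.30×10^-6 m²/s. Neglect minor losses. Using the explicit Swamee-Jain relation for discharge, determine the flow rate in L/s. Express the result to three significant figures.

Q ≈ 234 L/s

Swamee-Jain (Type II): Q = -0.965·√(gD⁵h_f/L)·ln[ε/(3.7D) + √(3.17ν²L/(gD³h_f))]
√(gD⁵h_f/L) = √(9.81·0.439⁵·4.71/908) = 0.02880
ε/(3.7D) = 1.85×10^-4; √(3.17ν²L/(gD³h_f)) = 3.53×10^-5
Q = -0.965·0.02880·ln(2.200×10^-4) = 0.2341 m³/s
Check: V = 1.55 m/s, Re = 5.22×10^5, f = 0.01880, h_f = 4.74 m ≈ 4.71 m ✓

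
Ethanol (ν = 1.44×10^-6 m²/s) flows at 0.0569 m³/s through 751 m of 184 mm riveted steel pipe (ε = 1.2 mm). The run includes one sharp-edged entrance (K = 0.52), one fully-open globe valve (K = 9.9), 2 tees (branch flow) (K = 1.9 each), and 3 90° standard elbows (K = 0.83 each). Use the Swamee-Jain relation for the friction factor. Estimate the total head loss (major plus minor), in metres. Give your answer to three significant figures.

H_L ≈ 35.7 m

V = 4Q/(πD²) = 2.140 m/s; V²/2g = 0.2334 m
Re = 2.73×10^5, ε/D = 0.00652 → f = 0.03339 (Swamee-Jain)
Major: h_f = f(L/D)·V²/2g = 0.03339·4082·0.2334 = 31.81 m
Minor: ΣK = 16.7; h_m = ΣK·V²/2g = 3.900 m
Total H_L = 31.81 + 3.900 = 35.71 m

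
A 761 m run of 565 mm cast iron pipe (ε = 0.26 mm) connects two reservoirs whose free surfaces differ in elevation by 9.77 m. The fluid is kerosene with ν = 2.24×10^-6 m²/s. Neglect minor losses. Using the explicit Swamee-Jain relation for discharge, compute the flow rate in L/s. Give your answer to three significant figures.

Q ≈ 723 L/s

Swamee-Jain (Type II): Q = -0.965·√(gD⁵h_f/L)·ln[ε/(3.7D) + √(3.17ν²L/(gD³h_f))]
√(gD⁵h_f/L) = √(9.81·0.565⁵·9.77/761) = 0.08516
ε/(3.7D) = 1.24×10^-4; √(3.17ν²L/(gD³h_f)) = 2.65×10^-5
Q = -0.965·0.08516·ln(1.508×10^-4) = 0.7231 m³/s
Check: V = 2.88 m/s, Re = 7.27×10^5, f = 0.01722, h_f = 9.83 m ≈ 9.77 m ✓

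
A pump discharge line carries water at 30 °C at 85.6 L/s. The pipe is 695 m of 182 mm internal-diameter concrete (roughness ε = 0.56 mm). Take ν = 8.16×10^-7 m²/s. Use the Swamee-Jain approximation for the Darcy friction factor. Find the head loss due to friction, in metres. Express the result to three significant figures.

V = 4Q/(πD²) = 4·0.0856/(π·0.182²) = 3.290 m/s
Re = VD/ν = 3.290·0.182/8.16×10^-7 = 7.34×10^5 → turbulent
ε/D = 0.56/182 = 0.00308
Swamee-Jain: f = 0.02662
h_f = f(L/D)V²/(2g) = 0.02662·(695/0.182)·3.290²/(2·9.81) = 56.09 m

h_f ≈ 56.1 m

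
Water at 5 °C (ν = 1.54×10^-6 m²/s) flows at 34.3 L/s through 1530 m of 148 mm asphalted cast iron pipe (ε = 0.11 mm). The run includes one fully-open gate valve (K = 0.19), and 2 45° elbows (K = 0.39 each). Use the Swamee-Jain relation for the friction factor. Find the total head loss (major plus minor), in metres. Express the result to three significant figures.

H_L ≈ 42.5 m

V = 4Q/(πD²) = 1.994 m/s; V²/2g = 0.2026 m
Re = 1.92×10^5, ε/D = 7.43×10^-4 → f = 0.02018 (Swamee-Jain)
Major: h_f = f(L/D)·V²/2g = 0.02018·10338·0.2026 = 42.26 m
Minor: ΣK = 0.970; h_m = ΣK·V²/2g = 0.1965 m
Total H_L = 42.26 + 0.1965 = 42.46 m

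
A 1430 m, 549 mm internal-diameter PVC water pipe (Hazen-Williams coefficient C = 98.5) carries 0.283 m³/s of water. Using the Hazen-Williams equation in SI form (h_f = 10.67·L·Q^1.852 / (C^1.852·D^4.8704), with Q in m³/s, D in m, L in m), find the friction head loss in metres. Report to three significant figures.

h_f = 10.67·1430·0.283^1.852 / (98.5^1.852·0.549^4.8704) = 5.556 m

h_f ≈ 5.56 m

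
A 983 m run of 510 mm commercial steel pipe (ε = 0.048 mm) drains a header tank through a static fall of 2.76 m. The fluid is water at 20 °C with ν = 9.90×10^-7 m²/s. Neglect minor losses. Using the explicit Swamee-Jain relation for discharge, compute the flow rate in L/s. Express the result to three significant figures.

Q ≈ 292 L/s

Swamee-Jain (Type II): Q = -0.965·√(gD⁵h_f/L)·ln[ε/(3.7D) + √(3.17ν²L/(gD³h_f))]
√(gD⁵h_f/L) = √(9.81·0.510⁵·2.76/983) = 0.03083
ε/(3.7D) = 2.54×10^-5; √(3.17ν²L/(gD³h_f)) = 2.92×10^-5
Q = -0.965·0.03083·ln(5.460×10^-5) = 0.2920 m³/s
Check: V = 1.43 m/s, Re = 7.36×10^5, f = 0.01381, h_f = 2.77 m ≈ 2.76 m ✓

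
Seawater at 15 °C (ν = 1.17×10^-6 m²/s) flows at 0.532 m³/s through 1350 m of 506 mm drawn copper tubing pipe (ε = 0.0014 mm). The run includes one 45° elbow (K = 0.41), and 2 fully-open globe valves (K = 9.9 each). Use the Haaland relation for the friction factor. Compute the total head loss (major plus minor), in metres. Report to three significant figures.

V = 4Q/(πD²) = 2.646 m/s; V²/2g = 0.3567 m
Re = 1.14×10^6, ε/D = 2.77×10^-6 → f = 0.01138 (Haaland)
Major: h_f = f(L/D)·V²/2g = 0.01138·2668·0.3567 = 10.83 m
Minor: ΣK = 20.2; h_m = ΣK·V²/2g = 7.210 m
Total H_L = 10.83 + 7.210 = 18.04 m

H_L ≈ 18.0 m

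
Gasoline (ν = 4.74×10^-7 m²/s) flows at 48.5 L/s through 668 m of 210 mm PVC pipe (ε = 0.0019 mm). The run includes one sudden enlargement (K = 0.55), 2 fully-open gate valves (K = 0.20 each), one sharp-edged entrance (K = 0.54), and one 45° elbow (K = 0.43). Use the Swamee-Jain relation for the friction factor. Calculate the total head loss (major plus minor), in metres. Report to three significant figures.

V = 4Q/(πD²) = 1.400 m/s; V²/2g = 0.09994 m
Re = 6.20×10^5, ε/D = 9.05×10^-6 → f = 0.01277 (Swamee-Jain)
Major: h_f = f(L/D)·V²/2g = 0.01277·3181·0.09994 = 4.058 m
Minor: ΣK = 1.92; h_m = ΣK·V²/2g = 0.1919 m
Total H_L = 4.058 + 0.1919 = 4.250 m

H_L ≈ 4.25 m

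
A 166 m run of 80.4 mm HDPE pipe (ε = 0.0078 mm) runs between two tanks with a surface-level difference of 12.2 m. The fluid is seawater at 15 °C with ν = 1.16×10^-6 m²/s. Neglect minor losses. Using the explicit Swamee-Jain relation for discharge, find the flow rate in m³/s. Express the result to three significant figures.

Q ≈ 0.0134 m³/s

Swamee-Jain (Type II): Q = -0.965·√(gD⁵h_f/L)·ln[ε/(3.7D) + √(3.17ν²L/(gD³h_f))]
√(gD⁵h_f/L) = √(9.81·0.0804⁵·12.2/166) = 0.001556
ε/(3.7D) = 2.62×10^-5; √(3.17ν²L/(gD³h_f)) = 1.07×10^-4
Q = -0.965·0.001556·ln(1.329×10^-4) = 0.01341 m³/s
Check: V = 2.64 m/s, Re = 1.83×10^5, f = 0.01660, h_f = 12.2 m ≈ 12.2 m ✓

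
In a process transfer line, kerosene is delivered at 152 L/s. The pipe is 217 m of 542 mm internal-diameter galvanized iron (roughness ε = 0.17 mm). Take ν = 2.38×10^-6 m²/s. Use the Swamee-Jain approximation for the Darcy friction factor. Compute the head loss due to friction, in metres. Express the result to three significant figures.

h_f ≈ 0.164 m

V = 4Q/(πD²) = 4·0.152/(π·0.542²) = 0.6588 m/s
Re = VD/ν = 0.6588·0.542/2.38×10^-6 = 1.50×10^5 → turbulent
ε/D = 0.17/542 = 3.14×10^-4
Swamee-Jain: f = 0.01850
h_f = f(L/D)V²/(2g) = 0.01850·(217/0.542)·0.6588²/(2·9.81) = 0.1638 m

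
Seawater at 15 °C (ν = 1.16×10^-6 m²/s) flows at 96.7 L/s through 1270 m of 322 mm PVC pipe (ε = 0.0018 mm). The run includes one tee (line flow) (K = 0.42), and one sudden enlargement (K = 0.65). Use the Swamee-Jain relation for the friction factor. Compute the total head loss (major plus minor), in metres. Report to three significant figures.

V = 4Q/(πD²) = 1.187 m/s; V²/2g = 0.07187 m
Re = 3.30×10^5, ε/D = 5.59×10^-6 → f = 0.01419 (Swamee-Jain)
Major: h_f = f(L/D)·V²/2g = 0.01419·3944·0.07187 = 4.023 m
Minor: ΣK = 1.07; h_m = ΣK·V²/2g = 0.07690 m
Total H_L = 4.023 + 0.07690 = 4.100 m

H_L ≈ 4.10 m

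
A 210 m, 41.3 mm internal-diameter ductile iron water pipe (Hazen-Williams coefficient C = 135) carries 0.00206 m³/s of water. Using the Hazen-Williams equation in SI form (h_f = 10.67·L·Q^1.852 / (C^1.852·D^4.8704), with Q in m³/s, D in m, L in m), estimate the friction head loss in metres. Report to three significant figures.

h_f ≈ 14.8 m

h_f = 10.67·210·0.00206^1.852 / (135^1.852·0.0413^4.8704) = 14.83 m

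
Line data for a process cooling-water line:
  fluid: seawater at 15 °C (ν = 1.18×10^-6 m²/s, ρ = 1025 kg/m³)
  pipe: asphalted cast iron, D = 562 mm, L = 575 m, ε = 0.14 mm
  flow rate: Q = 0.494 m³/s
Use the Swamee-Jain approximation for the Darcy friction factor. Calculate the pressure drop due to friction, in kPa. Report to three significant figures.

V = 4Q/(πD²) = 4·0.494/(π·0.562²) = 1.991 m/s
Re = VD/ν = 1.991·0.562/1.18×10^-6 = 9.48×10^5 → turbulent
ε/D = 0.14/562 = 2.49×10^-4
Swamee-Jain: f = 0.01532
h_f = f(L/D)V²/(2g) = 0.01532·(575/0.562)·1.991²/(2·9.81) = 3.168 m
Δp = ρg·h_f = 1025·9.81·3.168 = 31.86 kPa

Δp ≈ 31.9 kPa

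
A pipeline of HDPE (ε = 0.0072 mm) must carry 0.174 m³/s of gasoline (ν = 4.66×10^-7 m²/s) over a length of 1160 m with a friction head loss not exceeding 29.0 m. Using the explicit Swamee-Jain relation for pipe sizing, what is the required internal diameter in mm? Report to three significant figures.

D ≈ 259 mm

Swamee-Jain (Type III): D = 0.66·[ε^1.25·(LQ²/(gh_f))^4.75 + ν·Q^9.4·(L/(gh_f))^5.2]^0.04
LQ²/(gh_f) = 0.1234; L/(gh_f) = 4.077
Term 1 = ε^1.25·(…)^4.75 = 1.80×10^-11; Term 2 = ν·Q^9.4·(…)^5.2 = 5.05×10^-11
D = 0.66·(1.80×10^-11 + 5.05×10^-11)^0.04 = 0.2588 m = 259 mm
Check: V = 3.31 m/s, Re = 1.84×10^6, f = 0.01140, h_f = 28.5 m ≈ 29.0 m ✓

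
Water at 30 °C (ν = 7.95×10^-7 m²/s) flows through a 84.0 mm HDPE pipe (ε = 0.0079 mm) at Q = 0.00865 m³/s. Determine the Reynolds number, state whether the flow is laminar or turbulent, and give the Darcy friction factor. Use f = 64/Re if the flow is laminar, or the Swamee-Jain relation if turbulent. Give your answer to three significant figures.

V = 4Q/(πD²) = 1.561 m/s
Re = VD/ν = 1.561·0.0840/7.95×10^-7 = 1.65×10^5
Re > 4000 → turbulent; ε/D = 9.40×10^-5
Swamee-Jain: f = 0.01686

Re ≈ 1.65×10^5; turbulent; f ≈ 0.0169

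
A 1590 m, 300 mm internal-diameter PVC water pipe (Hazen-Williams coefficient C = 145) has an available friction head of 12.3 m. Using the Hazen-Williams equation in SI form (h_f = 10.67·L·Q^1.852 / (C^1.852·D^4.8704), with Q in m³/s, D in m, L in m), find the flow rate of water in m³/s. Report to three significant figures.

Q ≈ 0.123 m³/s

Rearranging: Q = [h_f·C^1.852·D^4.8704 / (10.67·L)]^(1/1.852)
Q = [12.3·145^1.852·0.300^4.8704 / (10.67·1590)]^0.540 = 0.1233 m³/s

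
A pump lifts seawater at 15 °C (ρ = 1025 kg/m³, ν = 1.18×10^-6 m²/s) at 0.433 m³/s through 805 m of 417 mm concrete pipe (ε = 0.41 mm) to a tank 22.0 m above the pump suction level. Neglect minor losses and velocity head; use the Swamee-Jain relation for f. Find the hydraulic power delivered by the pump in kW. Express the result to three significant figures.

V = 4Q/(πD²) = 3.170 m/s; Re = 1.12×10^6; ε/D = 9.83×10^-4; f = 0.01991
h_f = f(L/D)V²/2g = 19.70 m
Total head H = z + h_f = 22.0 + 19.70 = 41.70 m
P_hyd = ρgQH = 1025·9.81·0.433·41.70 = 181.5 kW

P_hyd ≈ 182 kW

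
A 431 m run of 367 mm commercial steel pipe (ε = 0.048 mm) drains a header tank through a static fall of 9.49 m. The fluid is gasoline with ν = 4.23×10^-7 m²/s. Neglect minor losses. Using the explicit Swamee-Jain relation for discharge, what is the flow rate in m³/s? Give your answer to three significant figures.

Q ≈ 0.368 m³/s

Swamee-Jain (Type II): Q = -0.965·√(gD⁵h_f/L)·ln[ε/(3.7D) + √(3.17ν²L/(gD³h_f))]
√(gD⁵h_f/L) = √(9.81·0.367⁵·9.49/431) = 0.03792
ε/(3.7D) = 3.53×10^-5; √(3.17ν²L/(gD³h_f)) = 7.29×10^-6
Q = -0.965·0.03792·ln(4.264×10^-5) = 0.3682 m³/s
Check: V = 3.48 m/s, Re = 3.02×10^6, f = 0.01316, h_f = 9.55 m ≈ 9.49 m ✓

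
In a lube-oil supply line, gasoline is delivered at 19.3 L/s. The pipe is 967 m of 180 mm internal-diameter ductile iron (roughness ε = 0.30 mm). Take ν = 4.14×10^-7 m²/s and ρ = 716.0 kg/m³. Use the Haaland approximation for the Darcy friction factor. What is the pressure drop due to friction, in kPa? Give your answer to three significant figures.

V = 4Q/(πD²) = 4·0.0193/(π·0.180²) = 0.7584 m/s
Re = VD/ν = 0.7584·0.180/4.14×10^-7 = 3.30×10^5 → turbulent
ε/D = 0.30/180 = 0.00167
Haaland: f = 0.02292
h_f = f(L/D)V²/(2g) = 0.02292·(967/0.180)·0.7584²/(2·9.81) = 3.610 m
Δp = ρg·h_f = 716.0·9.81·3.610 = 25.36 kPa

Δp ≈ 25.4 kPa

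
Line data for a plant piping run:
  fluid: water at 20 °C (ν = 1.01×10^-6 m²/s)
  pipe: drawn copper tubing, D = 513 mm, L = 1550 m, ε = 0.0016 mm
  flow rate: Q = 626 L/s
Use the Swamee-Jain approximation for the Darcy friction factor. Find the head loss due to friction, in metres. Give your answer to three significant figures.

h_f ≈ 15.4 m

V = 4Q/(πD²) = 4·0.626/(π·0.513²) = 3.029 m/s
Re = VD/ν = 3.029·0.513/1.01×10^-6 = 1.54×10^6 → turbulent
ε/D = 0.0016/513 = 3.12×10^-6
Swamee-Jain: f = 0.01091
h_f = f(L/D)V²/(2g) = 0.01091·(1550/0.513)·3.029²/(2·9.81) = 15.41 m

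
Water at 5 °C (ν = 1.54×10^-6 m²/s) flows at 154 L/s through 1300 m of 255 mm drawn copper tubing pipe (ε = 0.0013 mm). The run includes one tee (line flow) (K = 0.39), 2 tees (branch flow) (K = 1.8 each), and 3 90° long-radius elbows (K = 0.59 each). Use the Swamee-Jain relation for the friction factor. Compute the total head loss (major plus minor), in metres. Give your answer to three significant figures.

H_L ≈ 33.8 m

V = 4Q/(πD²) = 3.015 m/s; V²/2g = 0.4634 m
Re = 4.99×10^5, ε/D = 5.10×10^-6 → f = 0.01318 (Swamee-Jain)
Major: h_f = f(L/D)·V²/2g = 0.01318·5098·0.4634 = 31.13 m
Minor: ΣK = 5.76; h_m = ΣK·V²/2g = 2.669 m
Total H_L = 31.13 + 2.669 = 33.80 m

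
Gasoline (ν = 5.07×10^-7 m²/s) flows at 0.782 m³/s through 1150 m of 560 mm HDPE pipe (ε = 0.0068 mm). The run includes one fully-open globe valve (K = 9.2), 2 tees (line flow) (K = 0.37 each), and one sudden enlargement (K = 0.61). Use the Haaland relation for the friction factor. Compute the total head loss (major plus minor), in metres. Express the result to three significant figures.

V = 4Q/(πD²) = 3.175 m/s; V²/2g = 0.5138 m
Re = 3.51×10^6, ε/D = 1.21×10^-5 → f = 0.01000 (Haaland)
Major: h_f = f(L/D)·V²/2g = 0.01000·2054·0.5138 = 10.55 m
Minor: ΣK = 10.5; h_m = ΣK·V²/2g = 5.420 m
Total H_L = 10.55 + 5.420 = 15.97 m

H_L ≈ 16.0 m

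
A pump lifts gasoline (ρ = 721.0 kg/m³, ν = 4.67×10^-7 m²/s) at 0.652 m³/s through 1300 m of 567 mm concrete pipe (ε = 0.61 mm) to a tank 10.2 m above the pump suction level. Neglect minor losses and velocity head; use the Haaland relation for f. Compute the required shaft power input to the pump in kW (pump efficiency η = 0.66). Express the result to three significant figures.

P_shaft ≈ 181 kW

V = 4Q/(πD²) = 2.582 m/s; Re = 3.14×10^6; ε/D = 0.00108; f = 0.02011
h_f = f(L/D)V²/2g = 15.67 m
Total head H = z + h_f = 10.2 + 15.67 = 25.87 m
P_hyd = ρgQH = 721.0·9.81·0.652·25.87 = 119.3 kW
P_shaft = P_hyd/η = 119.3/0.66 = 180.8 kW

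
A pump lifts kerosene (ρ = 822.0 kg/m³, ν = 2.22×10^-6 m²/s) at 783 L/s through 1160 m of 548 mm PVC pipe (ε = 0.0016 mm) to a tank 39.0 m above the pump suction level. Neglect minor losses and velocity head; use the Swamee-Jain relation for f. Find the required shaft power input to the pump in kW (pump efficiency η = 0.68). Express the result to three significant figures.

P_shaft ≈ 495 kW

V = 4Q/(πD²) = 3.320 m/s; Re = 8.19×10^5; ε/D = 2.92×10^-6; f = 0.01207
h_f = f(L/D)V²/2g = 14.35 m
Total head H = z + h_f = 39.0 + 14.35 = 53.35 m
P_hyd = ρgQH = 822.0·9.81·0.783·53.35 = 336.9 kW
P_shaft = P_hyd/η = 336.9/0.68 = 495.4 kW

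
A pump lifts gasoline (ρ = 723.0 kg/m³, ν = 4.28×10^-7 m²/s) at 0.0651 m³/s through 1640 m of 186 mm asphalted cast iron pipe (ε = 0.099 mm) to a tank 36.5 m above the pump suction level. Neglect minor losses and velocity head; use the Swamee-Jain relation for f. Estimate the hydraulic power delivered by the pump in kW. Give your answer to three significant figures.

V = 4Q/(πD²) = 2.396 m/s; Re = 1.04×10^6; ε/D = 5.32×10^-4; f = 0.01750
h_f = f(L/D)V²/2g = 45.13 m
Total head H = z + h_f = 36.5 + 45.13 = 81.63 m
P_hyd = ρgQH = 723.0·9.81·0.0651·81.63 = 37.69 kW

P_hyd ≈ 37.7 kW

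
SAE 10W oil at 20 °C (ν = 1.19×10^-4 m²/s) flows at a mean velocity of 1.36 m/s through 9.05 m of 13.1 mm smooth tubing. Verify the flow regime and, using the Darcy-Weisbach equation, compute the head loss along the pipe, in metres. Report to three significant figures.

Re = VD/ν = 1.36·0.01310/1.19×10^-4 = 150 → laminar (Re < 2300)
f = 64/Re = 0.4275
h_f = f(L/D)V²/(2g) = 0.4275·(9.05/0.01310)·1.36²/(2·9.81) = 27.84 m

h_f ≈ 27.8 m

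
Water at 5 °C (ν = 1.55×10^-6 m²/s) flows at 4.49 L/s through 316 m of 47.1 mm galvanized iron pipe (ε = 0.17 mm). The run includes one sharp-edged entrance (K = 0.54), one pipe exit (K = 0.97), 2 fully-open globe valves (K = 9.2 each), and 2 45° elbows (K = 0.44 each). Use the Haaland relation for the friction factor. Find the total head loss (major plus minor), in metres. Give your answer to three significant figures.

V = 4Q/(πD²) = 2.577 m/s; V²/2g = 0.3385 m
Re = 7.83×10^4, ε/D = 0.00361 → f = 0.02895 (Haaland)
Major: h_f = f(L/D)·V²/2g = 0.02895·6709·0.3385 = 65.75 m
Minor: ΣK = 20.8; h_m = ΣK·V²/2g = 7.037 m
Total H_L = 65.75 + 7.037 = 72.78 m

H_L ≈ 72.8 m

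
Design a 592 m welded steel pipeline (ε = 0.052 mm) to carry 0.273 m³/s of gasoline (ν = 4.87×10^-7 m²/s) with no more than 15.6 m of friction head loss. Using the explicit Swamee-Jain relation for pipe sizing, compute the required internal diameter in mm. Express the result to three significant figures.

Swamee-Jain (Type III): D = 0.66·[ε^1.25·(LQ²/(gh_f))^4.75 + ν·Q^9.4·(L/(gh_f))^5.2]^0.04
LQ²/(gh_f) = 0.2883; L/(gh_f) = 3.868
Term 1 = ε^1.25·(…)^4.75 = 1.20×10^-8; Term 2 = ν·Q^9.4·(…)^5.2 = 2.77×10^-9
D = 0.66·(1.20×10^-8 + 2.77×10^-9)^0.04 = 0.3209 m = 321 mm
Check: V = 3.38 m/s, Re = 2.22×10^6, f = 0.01377, h_f = 14.8 m ≈ 15.6 m ✓

D ≈ 321 mm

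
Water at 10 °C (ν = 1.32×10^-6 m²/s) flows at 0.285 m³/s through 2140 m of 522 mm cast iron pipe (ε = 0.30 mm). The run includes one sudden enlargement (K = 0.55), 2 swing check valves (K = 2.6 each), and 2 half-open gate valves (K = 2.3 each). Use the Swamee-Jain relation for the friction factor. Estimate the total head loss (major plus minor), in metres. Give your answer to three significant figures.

H_L ≈ 7.67 m

V = 4Q/(πD²) = 1.332 m/s; V²/2g = 0.09039 m
Re = 5.27×10^5, ε/D = 5.75×10^-4 → f = 0.01819 (Swamee-Jain)
Major: h_f = f(L/D)·V²/2g = 0.01819·4100·0.09039 = 6.739 m
Minor: ΣK = 10.3; h_m = ΣK·V²/2g = 0.9356 m
Total H_L = 6.739 + 0.9356 = 7.675 m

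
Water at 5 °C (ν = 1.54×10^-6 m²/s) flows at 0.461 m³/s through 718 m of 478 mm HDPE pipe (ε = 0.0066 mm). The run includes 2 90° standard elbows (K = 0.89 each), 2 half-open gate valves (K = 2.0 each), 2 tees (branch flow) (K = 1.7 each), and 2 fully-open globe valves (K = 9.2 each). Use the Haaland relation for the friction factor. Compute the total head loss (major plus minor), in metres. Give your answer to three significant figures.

H_L ≈ 15.5 m

V = 4Q/(πD²) = 2.569 m/s; V²/2g = 0.3364 m
Re = 7.97×10^5, ε/D = 1.38×10^-5 → f = 0.01226 (Haaland)
Major: h_f = f(L/D)·V²/2g = 0.01226·1502·0.3364 = 6.193 m
Minor: ΣK = 27.6; h_m = ΣK·V²/2g = 9.277 m
Total H_L = 6.193 + 9.277 = 15.47 m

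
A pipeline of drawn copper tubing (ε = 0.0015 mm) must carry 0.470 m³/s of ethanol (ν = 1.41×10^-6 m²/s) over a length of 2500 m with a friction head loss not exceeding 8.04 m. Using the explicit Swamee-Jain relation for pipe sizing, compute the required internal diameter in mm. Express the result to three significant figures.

Swamee-Jain (Type III): D = 0.66·[ε^1.25·(LQ²/(gh_f))^4.75 + ν·Q^9.4·(L/(gh_f))^5.2]^0.04
LQ²/(gh_f) = 7.002; L/(gh_f) = 31.70
Term 1 = ε^1.25·(…)^4.75 = 5.43×10^-4; Term 2 = ν·Q^9.4·(…)^5.2 = 0.0745
D = 0.66·(5.43×10^-4 + 0.0745)^0.04 = 0.5951 m = 595 mm
Check: V = 1.69 m/s, Re = 7.13×10^5, f = 0.01235, h_f = 7.55 m ≈ 8.04 m ✓

D ≈ 595 mm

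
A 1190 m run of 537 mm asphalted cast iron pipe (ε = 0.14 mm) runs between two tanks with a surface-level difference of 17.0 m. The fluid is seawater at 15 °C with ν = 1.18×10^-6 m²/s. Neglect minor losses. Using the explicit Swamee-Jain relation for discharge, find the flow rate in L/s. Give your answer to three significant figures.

Swamee-Jain (Type II): Q = -0.965·√(gD⁵h_f/L)·ln[ε/(3.7D) + √(3.17ν²L/(gD³h_f))]
√(gD⁵h_f/L) = √(9.81·0.537⁵·17.0/1190) = 0.07911
ε/(3.7D) = 7.05×10^-5; √(3.17ν²L/(gD³h_f)) = 1.43×10^-5
Q = -0.965·0.07911·ln(8.472×10^-5) = 0.7158 m³/s
Check: V = 3.16 m/s, Re = 1.44×10^6, f = 0.01516, h_f = 17.1 m ≈ 17.0 m ✓

Q ≈ 716 L/s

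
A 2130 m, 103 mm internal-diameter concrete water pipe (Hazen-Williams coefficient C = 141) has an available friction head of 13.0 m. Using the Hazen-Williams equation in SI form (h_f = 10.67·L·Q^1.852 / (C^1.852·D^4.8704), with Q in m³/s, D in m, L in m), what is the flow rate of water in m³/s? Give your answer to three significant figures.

Rearranging: Q = [h_f·C^1.852·D^4.8704 / (10.67·L)]^(1/1.852)
Q = [13.0·141^1.852·0.103^4.8704 / (10.67·2130)]^0.540 = 0.006343 m³/s

Q ≈ 0.00634 m³/s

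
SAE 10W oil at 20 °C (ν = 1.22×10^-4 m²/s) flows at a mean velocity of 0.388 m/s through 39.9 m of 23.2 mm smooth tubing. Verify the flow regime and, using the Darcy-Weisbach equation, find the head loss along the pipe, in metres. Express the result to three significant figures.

Re = VD/ν = 0.388·0.02320/1.22×10^-4 = 73.8 → laminar (Re < 2300)
f = 64/Re = 0.8674
h_f = f(L/D)V²/(2g) = 0.8674·(39.9/0.02320)·0.388²/(2·9.81) = 11.45 m

h_f ≈ 11.4 m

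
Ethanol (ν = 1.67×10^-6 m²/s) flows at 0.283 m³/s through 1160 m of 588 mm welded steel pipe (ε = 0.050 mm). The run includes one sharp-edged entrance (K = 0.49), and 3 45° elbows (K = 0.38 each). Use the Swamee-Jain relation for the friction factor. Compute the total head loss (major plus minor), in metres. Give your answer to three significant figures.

H_L ≈ 1.71 m

V = 4Q/(πD²) = 1.042 m/s; V²/2g = 0.05536 m
Re = 3.67×10^5, ε/D = 8.50×10^-5 → f = 0.01487 (Swamee-Jain)
Major: h_f = f(L/D)·V²/2g = 0.01487·1973·0.05536 = 1.624 m
Minor: ΣK = 1.63; h_m = ΣK·V²/2g = 0.09023 m
Total H_L = 1.624 + 0.09023 = 1.714 m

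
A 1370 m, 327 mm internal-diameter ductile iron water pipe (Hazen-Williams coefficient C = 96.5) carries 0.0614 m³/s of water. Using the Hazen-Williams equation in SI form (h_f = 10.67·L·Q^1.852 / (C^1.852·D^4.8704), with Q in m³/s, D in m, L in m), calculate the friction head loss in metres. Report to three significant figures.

h_f ≈ 4.07 m

h_f = 10.67·1370·0.0614^1.852 / (96.5^1.852·0.327^4.8704) = 4.070 m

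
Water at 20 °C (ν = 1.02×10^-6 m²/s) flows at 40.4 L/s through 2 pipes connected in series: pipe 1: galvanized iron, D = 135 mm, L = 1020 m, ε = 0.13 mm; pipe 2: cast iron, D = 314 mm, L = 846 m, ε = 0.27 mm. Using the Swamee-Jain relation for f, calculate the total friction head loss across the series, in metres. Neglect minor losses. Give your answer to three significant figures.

H ≈ 63.4 m

Pipe 1: V = 2.822 m/s, Re = 3.74×10^5, ε/D = 9.63×10^-4, f = 0.02040, h_1 = f(L/D)V²/2g = 62.58 m
Pipe 2: V = 0.5217 m/s, Re = 1.61×10^5, ε/D = 8.60×10^-4, f = 0.02095, h_2 = f(L/D)V²/2g = 0.7829 m
Series → Q common, losses add: H = Σh = 63.36 m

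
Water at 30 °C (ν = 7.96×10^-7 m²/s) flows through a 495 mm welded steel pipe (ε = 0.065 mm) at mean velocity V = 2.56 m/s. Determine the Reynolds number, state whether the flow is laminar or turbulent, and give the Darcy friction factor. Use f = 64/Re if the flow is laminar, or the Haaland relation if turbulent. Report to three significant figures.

Re ≈ 1.59×10^6; turbulent; f ≈ 0.0134

Re = VD/ν = 2.560·0.495/7.96×10^-7 = 1.59×10^6
Re > 4000 → turbulent; ε/D = 1.31×10^-4
Haaland: f = 0.01339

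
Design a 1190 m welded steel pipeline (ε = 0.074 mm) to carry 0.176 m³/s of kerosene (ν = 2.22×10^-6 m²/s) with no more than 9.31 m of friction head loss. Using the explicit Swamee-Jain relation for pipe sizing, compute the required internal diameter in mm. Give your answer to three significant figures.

D ≈ 356 mm

Swamee-Jain (Type III): D = 0.66·[ε^1.25·(LQ²/(gh_f))^4.75 + ν·Q^9.4·(L/(gh_f))^5.2]^0.04
LQ²/(gh_f) = 0.4036; L/(gh_f) = 13.03
Term 1 = ε^1.25·(…)^4.75 = 9.22×10^-8; Term 2 = ν·Q^9.4·(…)^5.2 = 1.13×10^-7
D = 0.66·(9.22×10^-8 + 1.13×10^-7)^0.04 = 0.3565 m = 356 mm
Check: V = 1.76 m/s, Re = 2.83×10^5, f = 0.01648, h_f = 8.72 m ≈ 9.31 m ✓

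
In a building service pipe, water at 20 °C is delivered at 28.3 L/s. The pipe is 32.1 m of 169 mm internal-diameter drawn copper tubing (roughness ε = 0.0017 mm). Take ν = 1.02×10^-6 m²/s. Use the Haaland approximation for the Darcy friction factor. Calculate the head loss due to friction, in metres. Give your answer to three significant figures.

h_f ≈ 0.238 m

V = 4Q/(πD²) = 4·0.0283/(π·0.169²) = 1.262 m/s
Re = VD/ν = 1.262·0.169/1.02×10^-6 = 2.09×10^5 → turbulent
ε/D = 0.0017/169 = 1.01×10^-5
Haaland: f = 0.01543
h_f = f(L/D)V²/(2g) = 0.01543·(32.1/0.169)·1.262²/(2·9.81) = 0.2377 m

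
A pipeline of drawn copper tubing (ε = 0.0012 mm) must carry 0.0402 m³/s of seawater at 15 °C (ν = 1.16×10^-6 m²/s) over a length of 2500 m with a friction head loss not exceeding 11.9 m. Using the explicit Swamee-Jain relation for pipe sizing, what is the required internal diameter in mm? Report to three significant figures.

Swamee-Jain (Type III): D = 0.66·[ε^1.25·(LQ²/(gh_f))^4.75 + ν·Q^9.4·(L/(gh_f))^5.2]^0.04
LQ²/(gh_f) = 0.03461; L/(gh_f) = 21.42
Term 1 = ε^1.25·(…)^4.75 = 4.57×10^-15; Term 2 = ν·Q^9.4·(…)^5.2 = 7.31×10^-13
D = 0.66·(4.57×10^-15 + 7.31×10^-13)^0.04 = 0.2159 m = 216 mm
Check: V = 1.10 m/s, Re = 2.04×10^5, f = 0.01552, h_f = 11.0 m ≈ 11.9 m ✓

D ≈ 216 mm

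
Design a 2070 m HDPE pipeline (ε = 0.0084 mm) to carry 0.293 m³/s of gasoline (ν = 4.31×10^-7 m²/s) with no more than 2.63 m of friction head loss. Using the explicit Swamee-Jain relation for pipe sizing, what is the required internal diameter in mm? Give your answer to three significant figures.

Swamee-Jain (Type III): D = 0.66·[ε^1.25·(LQ²/(gh_f))^4.75 + ν·Q^9.4·(L/(gh_f))^5.2]^0.04
LQ²/(gh_f) = 6.888; L/(gh_f) = 80.23
Term 1 = ε^1.25·(…)^4.75 = 0.00433; Term 2 = ν·Q^9.4·(…)^5.2 = 0.0335
D = 0.66·(0.00433 + 0.0335)^0.04 = 0.5790 m = 579 mm
Check: V = 1.11 m/s, Re = 1.49×10^6, f = 0.01130, h_f = 2.55 m ≈ 2.63 m ✓

D ≈ 579 mm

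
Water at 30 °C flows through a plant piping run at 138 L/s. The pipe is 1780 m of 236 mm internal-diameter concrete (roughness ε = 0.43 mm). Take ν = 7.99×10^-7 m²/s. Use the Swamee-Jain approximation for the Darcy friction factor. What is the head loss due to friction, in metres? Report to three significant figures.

h_f ≈ 88.5 m

V = 4Q/(πD²) = 4·0.138/(π·0.236²) = 3.155 m/s
Re = VD/ν = 3.155·0.236/7.99×10^-7 = 9.32×10^5 → turbulent
ε/D = 0.43/236 = 0.00182
Swamee-Jain: f = 0.02314
h_f = f(L/D)V²/(2g) = 0.02314·(1780/0.236)·3.155²/(2·9.81) = 88.54 m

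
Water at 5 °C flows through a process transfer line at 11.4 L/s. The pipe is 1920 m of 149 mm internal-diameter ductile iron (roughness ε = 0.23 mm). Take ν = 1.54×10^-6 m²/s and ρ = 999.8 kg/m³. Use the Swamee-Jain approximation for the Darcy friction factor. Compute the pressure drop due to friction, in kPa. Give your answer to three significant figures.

Δp ≈ 68.9 kPa

V = 4Q/(πD²) = 4·0.0114/(π·0.149²) = 0.6538 m/s
Re = VD/ν = 0.6538·0.149/1.54×10^-6 = 6.33×10^4 → turbulent
ε/D = 0.23/149 = 0.00154
Swamee-Jain: f = 0.02503
h_f = f(L/D)V²/(2g) = 0.02503·(1920/0.149)·0.6538²/(2·9.81) = 7.027 m
Δp = ρg·h_f = 999.8·9.81·7.027 = 68.92 kPa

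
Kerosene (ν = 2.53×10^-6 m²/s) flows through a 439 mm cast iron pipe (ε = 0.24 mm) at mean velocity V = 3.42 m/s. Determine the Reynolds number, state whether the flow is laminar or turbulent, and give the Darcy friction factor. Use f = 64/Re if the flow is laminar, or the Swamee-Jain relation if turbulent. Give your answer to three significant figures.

Re ≈ 5.93×10^5; turbulent; f ≈ 0.0179

Re = VD/ν = 3.420·0.439/2.53×10^-6 = 5.93×10^5
Re > 4000 → turbulent; ε/D = 5.47×10^-4
Swamee-Jain: f = 0.01793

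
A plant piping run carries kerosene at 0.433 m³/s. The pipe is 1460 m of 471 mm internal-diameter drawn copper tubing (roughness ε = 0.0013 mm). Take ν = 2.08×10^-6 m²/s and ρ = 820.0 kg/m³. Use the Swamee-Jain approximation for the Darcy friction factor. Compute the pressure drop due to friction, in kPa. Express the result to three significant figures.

Δp ≈ 101 kPa

V = 4Q/(πD²) = 4·0.433/(π·0.471²) = 2.485 m/s
Re = VD/ν = 2.485·0.471/2.08×10^-6 = 5.63×10^5 → turbulent
ε/D = 0.0013/471 = 2.76×10^-6
Swamee-Jain: f = 0.01287
h_f = f(L/D)V²/(2g) = 0.01287·(1460/0.471)·2.485²/(2·9.81) = 12.55 m
Δp = ρg·h_f = 820.0·9.81·12.55 = 101.0 kPa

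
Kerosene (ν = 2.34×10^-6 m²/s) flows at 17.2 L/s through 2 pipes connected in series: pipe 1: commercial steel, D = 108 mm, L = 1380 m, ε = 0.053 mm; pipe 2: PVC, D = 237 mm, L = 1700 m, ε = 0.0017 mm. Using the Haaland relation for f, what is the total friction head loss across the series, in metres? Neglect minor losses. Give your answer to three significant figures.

H ≈ 48.1 m

Pipe 1: V = 1.878 m/s, Re = 8.67×10^4, ε/D = 4.91×10^-4, f = 0.02041, h_1 = f(L/D)V²/2g = 46.87 m
Pipe 2: V = 0.3899 m/s, Re = 3.95×10^4, ε/D = 7.17×10^-6, f = 0.02187, h_2 = f(L/D)V²/2g = 1.216 m
Series → Q common, losses add: H = Σh = 48.08 m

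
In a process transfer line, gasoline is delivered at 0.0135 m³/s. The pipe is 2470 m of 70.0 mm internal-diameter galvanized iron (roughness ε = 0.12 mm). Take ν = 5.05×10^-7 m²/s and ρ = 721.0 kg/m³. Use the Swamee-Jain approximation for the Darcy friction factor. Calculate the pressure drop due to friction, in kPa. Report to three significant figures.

V = 4Q/(πD²) = 4·0.0135/(π·0.0700²) = 3.508 m/s
Re = VD/ν = 3.508·0.0700/5.05×10^-7 = 4.86×10^5 → turbulent
ε/D = 0.12/70.0 = 0.00171
Swamee-Jain: f = 0.02303
h_f = f(L/D)V²/(2g) = 0.02303·(2470/0.0700)·3.508²/(2·9.81) = 509.6 m
Δp = ρg·h_f = 721.0·9.81·509.6 = 3604 kPa

Δp ≈ 3600 kPa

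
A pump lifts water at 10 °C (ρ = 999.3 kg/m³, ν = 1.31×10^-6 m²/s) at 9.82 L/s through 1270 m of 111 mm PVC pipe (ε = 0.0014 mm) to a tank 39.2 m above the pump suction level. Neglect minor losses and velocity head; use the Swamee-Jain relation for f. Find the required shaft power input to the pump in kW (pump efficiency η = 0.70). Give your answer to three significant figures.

P_shaft ≈ 6.92 kW

V = 4Q/(πD²) = 1.015 m/s; Re = 8.60×10^4; ε/D = 1.26×10^-5; f = 0.01851
h_f = f(L/D)V²/2g = 11.12 m
Total head H = z + h_f = 39.2 + 11.12 = 50.32 m
P_hyd = ρgQH = 999.3·9.81·0.00982·50.32 = 4.844 kW
P_shaft = P_hyd/η = 4.844/0.70 = 6.920 kW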